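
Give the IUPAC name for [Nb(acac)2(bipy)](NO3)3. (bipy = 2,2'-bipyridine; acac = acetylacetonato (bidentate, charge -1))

The 3 nitrate counter-ions carry a total charge of -3, so each complex ion is 3+.
Ligand charges: 1×2,2'-bipyridine (neutral), 2×acetylacetonato (-1 each); total -2. So Nb + (-2) = 3+, giving Nb = +5.
Ligands are named alphabetically: acetylacetonato before bipyridine.

bis(acetylacetonato)(2,2'-bipyridine)niobium(V) nitrate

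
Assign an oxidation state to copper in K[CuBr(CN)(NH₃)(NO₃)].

+2

1 potassium outside the brackets (+1 each) → the complex ion is 1−.
Ligand charges: 1×CN = -1; 1×NO3 = -1; 1×NH3 neutral; 1×Br = -1; sum -3.
Cu + (-3) = 1− ⇒ Cu is +2.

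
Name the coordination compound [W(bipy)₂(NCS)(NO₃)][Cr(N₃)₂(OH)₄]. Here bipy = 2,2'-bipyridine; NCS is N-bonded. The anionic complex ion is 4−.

bis(2,2'-bipyridine)isothiocyanatonitratotungsten(VI) diazidotetrahydroxochromate(II)

The complex anion is given as 4−; its ligand charges sum to -6, so Cr = +2.
A 1:1 salt means the cation carries the equal and opposite charge, 4+.
Cation: ligand charges sum to -2; for the ion to be 4+, W = +6.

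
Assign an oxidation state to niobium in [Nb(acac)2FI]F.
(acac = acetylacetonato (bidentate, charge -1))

+5

1 fluoride outside the brackets (-1 each) → the complex ion is 1+.
Ligand charges: 1×F = -1; 2×acac = -2; 1×I = -1; sum -4.
Nb + (-4) = 1+ ⇒ Nb is +5.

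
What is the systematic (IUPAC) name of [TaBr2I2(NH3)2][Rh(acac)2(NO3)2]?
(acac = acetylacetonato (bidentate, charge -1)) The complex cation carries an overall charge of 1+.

The complex cation is given as 1+; its ligand charges sum to -4, so Ta = +5.
A 1:1 salt means the anion carries the equal and opposite charge, 1−.
Anion: ligand charges sum to -4; for the ion to be 1−, Rh = +3.

diamminedibromodiiodotantalum(V) bis(acetylacetonato)dinitratorhodate(III)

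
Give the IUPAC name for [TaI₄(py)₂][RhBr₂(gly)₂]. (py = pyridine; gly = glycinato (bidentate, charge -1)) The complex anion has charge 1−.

tetraiodobis(pyridine)tantalum(V) dibromobis(glycinato)rhodate(III)

The complex anion is given as 1−; its ligand charges sum to -4, so Rh = +3.
A 1:1 salt means the cation carries the equal and opposite charge, 1+.
Cation: ligand charges sum to -4; for the ion to be 1+, Ta = +5.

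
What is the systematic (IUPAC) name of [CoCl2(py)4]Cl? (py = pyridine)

The 1 chloride counter-ion carries a total charge of -1, so each complex ion is 1+.
Ligand charges: 4×pyridine (neutral), 2×chloro (-1 each); total -2. So Co + (-2) = 1+, giving Co = +3.
Ligands are named alphabetically: chloro before pyridine.

dichlorotetrakis(pyridine)cobalt(III) chloride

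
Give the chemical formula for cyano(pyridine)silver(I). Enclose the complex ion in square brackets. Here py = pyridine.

[Ag(CN)(py)]

Ligands: 1 pyridine (py, neutral), 1 cyano (CN, -1). Ligand charge sum = -1.
With Ag in oxidation state +1, the complex ion is [Ag...].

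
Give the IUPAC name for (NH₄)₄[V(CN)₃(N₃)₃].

The 4 ammonium counter-ions carry a total charge of +4, so each complex ion is 4−.
Ligand charges: 3×azido (-1 each), 3×cyano (-1 each); total -6. So V + (-6) = 4−, giving V = +2.
The complex ion is anionic, so vanadium takes the -ate form vanadate(II).

ammonium triazidotricyanovanadate(II)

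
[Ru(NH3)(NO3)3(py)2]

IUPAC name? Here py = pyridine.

There is no counter-ion, so the complex is neutral overall.
Ligand charges: 3×nitrato (-1 each), 1×ammine (neutral), 2×pyridine (neutral); total -3. So Ru + (-3) = 0, giving Ru = +3.
Ligands are named alphabetically: ammine before nitrato before pyridine.

amminetrinitratobis(pyridine)ruthenium(III)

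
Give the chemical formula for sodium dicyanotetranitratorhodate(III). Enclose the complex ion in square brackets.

Na3[Rh(CN)2(NO3)4]

Ligands: 4 nitrato (NO3, -1), 2 cyano (CN, -1). Ligand charge sum = -6.
Charge balance with sodium (+1) requires 1 complex ion per 3 sodium.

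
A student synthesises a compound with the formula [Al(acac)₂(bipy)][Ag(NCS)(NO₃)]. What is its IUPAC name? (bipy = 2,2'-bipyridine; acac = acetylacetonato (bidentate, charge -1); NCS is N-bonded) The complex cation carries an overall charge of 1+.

bis(acetylacetonato)(2,2'-bipyridine)aluminium(III) isothiocyanatonitratoargentate(I)

The complex cation is given as 1+; its ligand charges sum to -2, so Al = +3.
A 1:1 salt means the anion carries the equal and opposite charge, 1−.
Anion: ligand charges sum to -2; for the ion to be 1−, Ag = +1.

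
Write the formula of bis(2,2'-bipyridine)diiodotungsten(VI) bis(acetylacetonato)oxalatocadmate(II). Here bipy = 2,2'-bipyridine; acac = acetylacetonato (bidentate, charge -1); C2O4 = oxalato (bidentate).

Cation [W…]: ligand charges -2, W(VI) ⇒ ion charge 4+.
Anion [Cd…]: ligand charges -4, Cd(II) ⇒ ion charge 2−.

[W(bipy)2I2][Cd(acac)2(C2O4)]2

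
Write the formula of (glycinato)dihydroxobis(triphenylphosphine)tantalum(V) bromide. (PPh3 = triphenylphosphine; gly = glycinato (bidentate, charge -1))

Ligands: 2 triphenylphosphine (PPh3, neutral), 1 glycinato (gly, -1), 2 hydroxo (OH, -1). Ligand charge sum = -3.
Charge balance with bromide (-1) requires 1 complex ion per 2 bromide.

[Ta(gly)(OH)2(PPh3)2]Br2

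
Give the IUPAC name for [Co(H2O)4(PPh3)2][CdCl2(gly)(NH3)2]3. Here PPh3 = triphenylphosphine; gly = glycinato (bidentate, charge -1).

Both ions are complex: the cation is named first with the plain metal name, the anion second with the -ate form; each ion's ligands are alphabetised independently.
Cadmium is always +2 in its complexes; the anion's ligand charges sum to -3, so the complex anion is 1−.
With 3 anions per cation, the cation must be 3×1 = 3+.
Cation: ligand charges sum to 0; for the ion to be 3+, Co = +3.

tetraaquabis(triphenylphosphine)cobalt(III) diamminedichloro(glycinato)cadmate(II)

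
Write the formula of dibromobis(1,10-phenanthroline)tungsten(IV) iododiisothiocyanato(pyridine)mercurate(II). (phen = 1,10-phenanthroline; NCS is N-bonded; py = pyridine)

[WBr2(phen)2][HgI(NCS)2(py)]2

Cation [W…]: ligand charges -2, W(IV) ⇒ ion charge 2+.
Anion [Hg…]: ligand charges -3, Hg(II) ⇒ ion charge 1−.
One 2+ cation requires 2 of the 1− anion.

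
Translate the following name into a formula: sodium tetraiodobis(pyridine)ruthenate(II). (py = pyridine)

Ligands: 2 pyridine (py, neutral), 4 iodo (I, -1). Ligand charge sum = -4.
With Ru in oxidation state +2, the complex ion is [Ru...]^2−.
Charge balance with sodium (+1) requires 1 complex ion per 2 sodium.

Na2[RuI4(py)2]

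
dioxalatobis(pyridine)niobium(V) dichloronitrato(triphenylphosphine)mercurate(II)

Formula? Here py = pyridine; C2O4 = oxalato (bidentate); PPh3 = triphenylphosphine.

Cation [Nb…]: ligand charges -4, Nb(V) ⇒ ion charge 1+.
Anion [Hg…]: ligand charges -3, Hg(II) ⇒ ion charge 1−.
One 1+ cation balances one 1− anion.

[Nb(C2O4)2(py)2][HgCl2(NO3)(PPh3)]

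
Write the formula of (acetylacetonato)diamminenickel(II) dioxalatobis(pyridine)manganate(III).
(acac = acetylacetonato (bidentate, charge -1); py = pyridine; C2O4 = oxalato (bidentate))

[Ni(acac)(NH3)2][Mn(C2O4)2(py)2]

Cation [Ni…]: ligand charges -1, Ni(II) ⇒ ion charge 1+.
Anion [Mn…]: ligand charges -4, Mn(III) ⇒ ion charge 1−.
One 1+ cation balances one 1− anion.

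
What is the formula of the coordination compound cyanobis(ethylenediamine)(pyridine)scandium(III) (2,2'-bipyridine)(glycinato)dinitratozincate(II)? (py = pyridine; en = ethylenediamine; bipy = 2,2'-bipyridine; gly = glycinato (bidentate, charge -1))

Cation [Sc…]: ligand charges -1, Sc(III) ⇒ ion charge 2+.
Anion [Zn…]: ligand charges -3, Zn(II) ⇒ ion charge 1−.

[Sc(CN)(en)2(py)][Zn(bipy)(gly)(NO3)2]2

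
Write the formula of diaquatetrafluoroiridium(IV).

[IrF4(H2O)2]

Ligands: 2 aqua (H2O, neutral), 4 fluoro (F, -1). Ligand charge sum = -4.
With Ir in oxidation state +4, the complex ion is [Ir...].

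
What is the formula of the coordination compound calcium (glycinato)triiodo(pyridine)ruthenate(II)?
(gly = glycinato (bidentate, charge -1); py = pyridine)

Ligands: 1 glycinato (gly, -1), 3 iodo (I, -1), 1 pyridine (py, neutral). Ligand charge sum = -4.
Charge balance with calcium (+2) requires 1 complex ion per 1 calcium.

Ca[Ru(gly)I3(py)]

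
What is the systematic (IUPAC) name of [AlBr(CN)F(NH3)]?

There is no counter-ion, so the complex is neutral overall.
Ligand charges: 1×cyano (-1 each), 1×bromo (-1 each), 1×fluoro (-1 each), 1×ammine (neutral); total -3. So Al + (-3) = 0, giving Al = +3.
Ligands are named alphabetically: ammine before bromo before cyano before fluoro.

amminebromocyanofluoroaluminium(III)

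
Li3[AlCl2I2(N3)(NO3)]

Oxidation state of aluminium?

3 lithium outside the brackets (+1 each) → the complex ion is 3−.
Ligand charges: 1×NO3 = -1; 2×I = -2; 1×N3 = -1; 2×Cl = -2; sum -6.
Al + (-6) = 3− ⇒ Al is +3.

+3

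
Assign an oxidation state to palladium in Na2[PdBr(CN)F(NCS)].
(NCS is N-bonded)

+2

2 sodium outside the brackets (+1 each) → the complex ion is 2−.
Ligand charges: 1×F = -1; 1×NCS = -1; 1×CN = -1; 1×Br = -1; sum -4.
Pd + (-4) = 2− ⇒ Pd is +2.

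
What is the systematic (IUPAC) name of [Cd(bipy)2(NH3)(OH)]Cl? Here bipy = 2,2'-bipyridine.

amminebis(2,2'-bipyridine)hydroxocadmium(II) chloride

The 1 chloride counter-ion carries a total charge of -1, so each complex ion is 1+.
Ligand charges: 1×ammine (neutral), 2×2,2'-bipyridine (neutral), 1×hydroxo (-1 each); total -1. So Cd + (-1) = 1+, giving Cd = +2.
Ligands are named alphabetically: ammine before bipyridine before hydroxo.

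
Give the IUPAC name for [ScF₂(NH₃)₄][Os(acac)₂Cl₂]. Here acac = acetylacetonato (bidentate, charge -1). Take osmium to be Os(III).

tetraamminedifluoroscandium(III) bis(acetylacetonato)dichloroosmate(III)

Both ions are complex: the cation is named first with the plain metal name, the anion second with the -ate form; each ion's ligands are alphabetised independently.
Os is given as +3; the anion's ligand charges sum to -4, so the complex anion is 1−.
A 1:1 salt means the cation carries the equal and opposite charge, 1+.
Cation: ligand charges sum to -2; for the ion to be 1+, Sc = +3.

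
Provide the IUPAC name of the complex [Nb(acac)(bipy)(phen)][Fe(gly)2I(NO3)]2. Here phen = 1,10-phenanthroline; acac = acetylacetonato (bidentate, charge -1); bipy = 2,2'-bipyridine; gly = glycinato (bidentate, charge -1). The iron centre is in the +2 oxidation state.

Fe is given as +2; the anion's ligand charges sum to -4, so the complex anion is 2−.
With 2 anions per cation, the cation must be 2×2 = 4+.
Cation: ligand charges sum to -1; for the ion to be 4+, Nb = +5.

(acetylacetonato)(2,2'-bipyridine)(1,10-phenanthroline)niobium(V) bis(glycinato)iodonitratoferrate(II)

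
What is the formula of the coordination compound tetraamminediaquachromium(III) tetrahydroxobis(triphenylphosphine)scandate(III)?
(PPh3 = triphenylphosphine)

Cation [Cr…]: ligand charges 0, Cr(III) ⇒ ion charge 3+.
Anion [Sc…]: ligand charges -4, Sc(III) ⇒ ion charge 1−.
One 3+ cation requires 3 of the 1− anion.

[Cr(H2O)2(NH3)4][Sc(OH)4(PPh3)2]3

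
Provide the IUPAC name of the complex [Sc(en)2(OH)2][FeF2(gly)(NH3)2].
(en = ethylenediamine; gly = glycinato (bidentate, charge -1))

bis(ethylenediamine)dihydroxoscandium(III) diamminedifluoro(glycinato)ferrate(II)

Both ions are complex: the cation is named first with the plain metal name, the anion second with the -ate form; each ion's ligands are alphabetised independently.
Scandium is always +3 in its complexes; the cation's ligand charges sum to -2, so the complex cation is 1+.
A 1:1 salt means the anion carries the equal and opposite charge, 1−.
Anion: ligand charges sum to -3; for the ion to be 1−, Fe = +2.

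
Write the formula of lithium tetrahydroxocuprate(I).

Ligands: 4 hydroxo (OH, -1). Ligand charge sum = -4.
With Cu in oxidation state +1, the complex ion is [Cu...]^3−.
Charge balance with lithium (+1) requires 1 complex ion per 3 lithium.

Li3[Cu(OH)4]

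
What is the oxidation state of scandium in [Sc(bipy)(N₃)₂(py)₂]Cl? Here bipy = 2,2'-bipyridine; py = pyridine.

+3

1 chloride outside the brackets (-1 each) → the complex ion is 1+.
Ligand charges: 2×N3 = -2; 1×bipy neutral; 2×py neutral; sum -2.
Sc + (-2) = 1+ ⇒ Sc is +3.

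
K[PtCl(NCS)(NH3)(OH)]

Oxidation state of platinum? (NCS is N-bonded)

1 potassium outside the brackets (+1 each) → the complex ion is 1−.
Ligand charges: 1×Cl = -1; 1×NH3 neutral; 1×OH = -1; 1×NCS = -1; sum -3.
Pt + (-3) = 1− ⇒ Pt is +2.

+2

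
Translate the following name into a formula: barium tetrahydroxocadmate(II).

Ba[Cd(OH)4]

Ligands: 4 hydroxo (OH, -1). Ligand charge sum = -4.
With Cd in oxidation state +2, the complex ion is [Cd...]^2−.
Charge balance with barium (+2) requires 1 complex ion per 1 barium.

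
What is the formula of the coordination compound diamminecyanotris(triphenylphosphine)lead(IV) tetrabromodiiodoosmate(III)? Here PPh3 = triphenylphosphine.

[Pb(CN)(NH3)2(PPh3)3][OsBr4I2]

Cation [Pb…]: ligand charges -1, Pb(IV) ⇒ ion charge 3+.
Anion [Os…]: ligand charges -6, Os(III) ⇒ ion charge 3−.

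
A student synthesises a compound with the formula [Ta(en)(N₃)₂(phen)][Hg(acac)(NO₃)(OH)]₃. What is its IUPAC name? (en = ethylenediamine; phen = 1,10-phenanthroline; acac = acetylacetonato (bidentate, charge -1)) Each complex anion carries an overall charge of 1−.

Both ions are complex: the cation is named first with the plain metal name, the anion second with the -ate form; each ion's ligands are alphabetised independently.
The complex anion is given as 1−; its ligand charges sum to -3, so Hg = +2.
With 3 anions per cation, the cation must be 3×1 = 3+.
Cation: ligand charges sum to -2; for the ion to be 3+, Ta = +5.

diazido(ethylenediamine)(1,10-phenanthroline)tantalum(V) (acetylacetonato)hydroxonitratomercurate(II)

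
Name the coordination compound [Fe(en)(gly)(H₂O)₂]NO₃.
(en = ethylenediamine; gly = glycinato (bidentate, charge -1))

The 1 nitrate counter-ion carries a total charge of -1, so each complex ion is 1+.
Ligand charges: 2×aqua (neutral), 1×ethylenediamine (neutral), 1×glycinato (-1 each); total -1. So Fe + (-1) = 1+, giving Fe = +2.
Ligands are named alphabetically: aqua before ethylenediamine before glycinato.

diaqua(ethylenediamine)(glycinato)iron(II) nitrate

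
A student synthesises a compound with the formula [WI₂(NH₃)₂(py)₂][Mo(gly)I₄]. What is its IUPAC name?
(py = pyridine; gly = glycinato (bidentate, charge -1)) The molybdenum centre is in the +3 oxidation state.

Both ions are complex: the cation is named first with the plain metal name, the anion second with the -ate form; each ion's ligands are alphabetised independently.
Mo is given as +3; the anion's ligand charges sum to -5, so the complex anion is 2−.
A 1:1 salt means the cation carries the equal and opposite charge, 2+.
Cation: ligand charges sum to -2; for the ion to be 2+, W = +4.

diamminediiodobis(pyridine)tungsten(IV) (glycinato)tetraiodomolybdate(III)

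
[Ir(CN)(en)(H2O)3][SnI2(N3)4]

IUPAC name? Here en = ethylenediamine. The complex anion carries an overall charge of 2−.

Both ions are complex: the cation is named first with the plain metal name, the anion second with the -ate form; each ion's ligands are alphabetised independently.
The complex anion is given as 2−; its ligand charges sum to -6, so Sn = +4.
A 1:1 salt means the cation carries the equal and opposite charge, 2+.
Cation: ligand charges sum to -1; for the ion to be 2+, Ir = +3.

triaquacyano(ethylenediamine)iridium(III) tetraazidodiiodostannate(IV)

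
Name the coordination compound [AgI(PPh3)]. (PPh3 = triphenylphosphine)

iodo(triphenylphosphine)silver(I)

There is no counter-ion, so the complex is neutral overall.
Ligand charges: 1×triphenylphosphine (neutral), 1×iodo (-1 each); total -1. So Ag + (-1) = 0, giving Ag = +1.
Ligands are named alphabetically: iodo before triphenylphosphine.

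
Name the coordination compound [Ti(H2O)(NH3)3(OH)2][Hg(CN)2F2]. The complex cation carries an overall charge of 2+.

Both ions are complex: the cation is named first with the plain metal name, the anion second with the -ate form; each ion's ligands are alphabetised independently.
The complex cation is given as 2+; its ligand charges sum to -2, so Ti = +4.
A 1:1 salt means the anion carries the equal and opposite charge, 2−.
Anion: ligand charges sum to -4; for the ion to be 2−, Hg = +2.

triammineaquadihydroxotitanium(IV) dicyanodifluoromercurate(II)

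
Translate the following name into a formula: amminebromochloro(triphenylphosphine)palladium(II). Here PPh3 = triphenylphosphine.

[PdBrCl(NH3)(PPh3)]

Ligands: 1 ammine (NH3, neutral), 1 triphenylphosphine (PPh3, neutral), 1 bromo (Br, -1), 1 chloro (Cl, -1). Ligand charge sum = -2.
With Pd in oxidation state +2, the complex ion is [Pd...].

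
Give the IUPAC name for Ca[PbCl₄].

The 1 calcium counter-ion carries a total charge of +2, so each complex ion is 2−.
Ligand charges: 4×chloro (-1 each); total -4. So Pb + (-4) = 2−, giving Pb = +2.
The complex ion is anionic, so lead takes the -ate form plumbate(II).

calcium tetrachloroplumbate(II)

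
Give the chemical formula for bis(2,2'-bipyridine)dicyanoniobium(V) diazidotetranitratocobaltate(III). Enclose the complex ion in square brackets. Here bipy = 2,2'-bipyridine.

[Nb(bipy)2(CN)2][Co(N3)2(NO3)4]

Cation [Nb…]: ligand charges -2, Nb(V) ⇒ ion charge 3+.
Anion [Co…]: ligand charges -6, Co(III) ⇒ ion charge 3−.
One 3+ cation balances one 3− anion.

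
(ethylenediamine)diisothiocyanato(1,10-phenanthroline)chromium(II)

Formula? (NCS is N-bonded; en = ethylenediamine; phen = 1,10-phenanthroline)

[Cr(en)(NCS)2(phen)]

Ligands: 2 isothiocyanato (NCS, -1), 1 ethylenediamine (en, neutral), 1 1,10-phenanthroline (phen, neutral). Ligand charge sum = -2.
With Cr in oxidation state +2, the complex ion is [Cr...].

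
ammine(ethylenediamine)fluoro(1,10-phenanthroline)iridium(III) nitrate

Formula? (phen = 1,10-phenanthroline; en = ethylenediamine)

[Ir(en)F(NH3)(phen)](NO3)2

Ligands: 1 1,10-phenanthroline (phen, neutral), 1 fluoro (F, -1), 1 ammine (NH3, neutral), 1 ethylenediamine (en, neutral). Ligand charge sum = -1.
With Ir in oxidation state +3, the complex ion is [Ir...]^2+.
Charge balance with nitrate (-1) requires 1 complex ion per 2 nitrate.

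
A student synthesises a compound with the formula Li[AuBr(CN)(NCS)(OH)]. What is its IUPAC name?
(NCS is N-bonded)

lithium bromocyanohydroxoisothiocyanatoaurate(III)

The 1 lithium counter-ion carries a total charge of +1, so each complex ion is 1−.
Ligand charges: 1×bromo (-1 each), 1×cyano (-1 each), 1×hydroxo (-1 each), 1×isothiocyanato (-1 each); total -4. So Au + (-4) = 1−, giving Au = +3.
The complex ion is anionic, so gold takes the -ate form aurate(III).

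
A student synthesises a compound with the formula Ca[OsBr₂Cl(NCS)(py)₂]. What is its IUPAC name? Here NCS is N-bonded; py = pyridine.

The 1 calcium counter-ion carries a total charge of +2, so each complex ion is 2−.
Ligand charges: 2×bromo (-1 each), 1×isothiocyanato (-1 each), 1×chloro (-1 each), 2×pyridine (neutral); total -4. So Os + (-4) = 2−, giving Os = +2.
Ligands are named alphabetically: bromo before chloro before isothiocyanato before pyridine.
The complex ion is anionic, so osmium takes the -ate form osmate(II).

calcium dibromochloroisothiocyanatobis(pyridine)osmate(II)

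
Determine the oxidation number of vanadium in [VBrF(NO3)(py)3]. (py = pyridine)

+3

No counter-ion: the bracketed complex is neutral.
Ligand charges: 1×Br = -1; 3×py neutral; 1×F = -1; 1×NO3 = -1; sum -3.
V + (-3) = 0 ⇒ V is +3.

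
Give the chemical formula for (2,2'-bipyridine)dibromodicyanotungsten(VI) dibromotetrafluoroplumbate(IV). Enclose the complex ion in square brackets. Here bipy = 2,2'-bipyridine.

[W(bipy)Br2(CN)2][PbBr2F4]

Cation [W…]: ligand charges -4, W(VI) ⇒ ion charge 2+.
Anion [Pb…]: ligand charges -6, Pb(IV) ⇒ ion charge 2−.
One 2+ cation balances one 2− anion.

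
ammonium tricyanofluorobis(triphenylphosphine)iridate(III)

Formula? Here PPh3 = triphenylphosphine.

Ligands: 3 cyano (CN, -1), 1 fluoro (F, -1), 2 triphenylphosphine (PPh3, neutral). Ligand charge sum = -4.
With Ir in oxidation state +3, the complex ion is [Ir...]^1−.
Charge balance with ammonium (+1) requires 1 complex ion per 1 ammonium.

NH4[Ir(CN)3F(PPh3)2]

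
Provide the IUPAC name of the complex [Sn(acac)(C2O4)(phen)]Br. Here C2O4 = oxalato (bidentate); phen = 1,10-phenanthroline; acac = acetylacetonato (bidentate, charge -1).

(acetylacetonato)oxalato(1,10-phenanthroline)tin(IV) bromide

The 1 bromide counter-ion carries a total charge of -1, so each complex ion is 1+.
Ligand charges: 1×oxalato (-2 each), 1×1,10-phenanthroline (neutral), 1×acetylacetonato (-1 each); total -3. So Sn + (-3) = 1+, giving Sn = +4.
Ligands are named alphabetically: acetylacetonato before oxalato before phenanthroline.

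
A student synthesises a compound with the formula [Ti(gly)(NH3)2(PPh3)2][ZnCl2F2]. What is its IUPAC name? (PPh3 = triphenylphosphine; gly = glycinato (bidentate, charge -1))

Both ions are complex: the cation is named first with the plain metal name, the anion second with the -ate form; each ion's ligands are alphabetised independently.
Zinc is always +2 in its complexes; the anion's ligand charges sum to -4, so the complex anion is 2−.
A 1:1 salt means the cation carries the equal and opposite charge, 2+.
Cation: ligand charges sum to -1; for the ion to be 2+, Ti = +3.

diammine(glycinato)bis(triphenylphosphine)titanium(III) dichlorodifluorozincate(II)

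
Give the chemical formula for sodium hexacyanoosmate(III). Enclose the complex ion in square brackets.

Ligands: 6 cyano (CN, -1). Ligand charge sum = -6.
Charge balance with sodium (+1) requires 1 complex ion per 3 sodium.

Na3[Os(CN)6]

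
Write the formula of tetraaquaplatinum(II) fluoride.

[Pt(H2O)4]F2

Ligands: 4 aqua (H2O, neutral). Ligand charge sum = 0.
With Pt in oxidation state +2, the complex ion is [Pt...]^2+.
Charge balance with fluoride (-1) requires 1 complex ion per 2 fluoride.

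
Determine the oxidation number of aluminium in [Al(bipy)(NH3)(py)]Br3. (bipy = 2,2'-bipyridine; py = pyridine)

3 bromide outside the brackets (-1 each) → the complex ion is 3+.
Ligand charges: 1×NH3 neutral; 1×bipy neutral; 1×py neutral; sum 0.
Al + (0) = 3+ ⇒ Al is +3.

+3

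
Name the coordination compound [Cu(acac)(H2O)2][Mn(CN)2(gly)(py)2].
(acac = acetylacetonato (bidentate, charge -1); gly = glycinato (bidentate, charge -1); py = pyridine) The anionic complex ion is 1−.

The complex anion is given as 1−; its ligand charges sum to -3, so Mn = +2.
A 1:1 salt means the cation carries the equal and opposite charge, 1+.
Cation: ligand charges sum to -1; for the ion to be 1+, Cu = +2.

(acetylacetonato)diaquacopper(II) dicyano(glycinato)bis(pyridine)manganate(II)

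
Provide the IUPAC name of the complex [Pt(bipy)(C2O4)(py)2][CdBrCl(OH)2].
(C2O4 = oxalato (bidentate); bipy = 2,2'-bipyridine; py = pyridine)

(2,2'-bipyridine)oxalatobis(pyridine)platinum(IV) bromochlorodihydroxocadmate(II)

Both ions are complex: the cation is named first with the plain metal name, the anion second with the -ate form; each ion's ligands are alphabetised independently.
Cadmium is always +2 in its complexes; the anion's ligand charges sum to -4, so the complex anion is 2−.
A 1:1 salt means the cation carries the equal and opposite charge, 2+.
Cation: ligand charges sum to -2; for the ion to be 2+, Pt = +4.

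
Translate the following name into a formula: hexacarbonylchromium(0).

[Cr(CO)6]

Ligands: 6 carbonyl (CO, neutral). Ligand charge sum = 0.
With Cr in oxidation state 0, the complex ion is [Cr...].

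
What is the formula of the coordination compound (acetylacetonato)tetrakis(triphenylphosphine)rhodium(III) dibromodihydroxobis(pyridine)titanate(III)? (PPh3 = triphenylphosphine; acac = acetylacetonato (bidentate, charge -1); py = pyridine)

[Rh(acac)(PPh3)4][TiBr2(OH)2(py)2]2

Cation [Rh…]: ligand charges -1, Rh(III) ⇒ ion charge 2+.
Anion [Ti…]: ligand charges -4, Ti(III) ⇒ ion charge 1−.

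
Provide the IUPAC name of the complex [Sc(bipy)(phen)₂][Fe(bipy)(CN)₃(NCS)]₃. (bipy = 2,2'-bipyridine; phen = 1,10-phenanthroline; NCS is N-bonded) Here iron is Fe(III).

(2,2'-bipyridine)bis(1,10-phenanthroline)scandium(III) (2,2'-bipyridine)tricyanoisothiocyanatoferrate(III)

Both ions are complex: the cation is named first with the plain metal name, the anion second with the -ate form; each ion's ligands are alphabetised independently.
Fe is given as +3; the anion's ligand charges sum to -4, so the complex anion is 1−.
With 3 anions per cation, the cation must be 3×1 = 3+.
Cation: ligand charges sum to 0; for the ion to be 3+, Sc = +3.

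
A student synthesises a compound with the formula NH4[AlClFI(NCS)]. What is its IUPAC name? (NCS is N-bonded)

ammonium chlorofluoroiodoisothiocyanatoaluminate(III)

The 1 ammonium counter-ion carries a total charge of +1, so each complex ion is 1−.
Ligand charges: 1×isothiocyanato (-1 each), 1×iodo (-1 each), 1×chloro (-1 each), 1×fluoro (-1 each); total -4. So Al + (-4) = 1−, giving Al = +3.
The complex ion is anionic, so aluminium takes the -ate form aluminate(III).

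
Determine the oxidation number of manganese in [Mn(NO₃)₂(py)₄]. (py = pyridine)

+2

No counter-ion: the bracketed complex is neutral.
Ligand charges: 2×NO3 = -2; 4×py neutral; sum -2.
Mn + (-2) = 0 ⇒ Mn is +2.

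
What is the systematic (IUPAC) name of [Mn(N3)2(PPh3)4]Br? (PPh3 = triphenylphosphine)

diazidotetrakis(triphenylphosphine)manganese(III) bromide

The 1 bromide counter-ion carries a total charge of -1, so each complex ion is 1+.
Ligand charges: 4×triphenylphosphine (neutral), 2×azido (-1 each); total -2. So Mn + (-2) = 1+, giving Mn = +3.
Ligands are named alphabetically: azido before triphenylphosphine.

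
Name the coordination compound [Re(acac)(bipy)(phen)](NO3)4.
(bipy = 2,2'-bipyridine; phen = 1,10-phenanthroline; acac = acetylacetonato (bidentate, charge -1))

(acetylacetonato)(2,2'-bipyridine)(1,10-phenanthroline)rhenium(V) nitrate

The 4 nitrate counter-ions carry a total charge of -4, so each complex ion is 4+.
Ligand charges: 1×2,2'-bipyridine (neutral), 1×1,10-phenanthroline (neutral), 1×acetylacetonato (-1 each); total -1. So Re + (-1) = 4+, giving Re = +5.
Ligands are named alphabetically: acetylacetonato before bipyridine before phenanthroline.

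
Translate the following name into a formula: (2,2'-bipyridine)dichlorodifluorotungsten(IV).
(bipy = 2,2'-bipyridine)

Ligands: 1 2,2'-bipyridine (bipy, neutral), 2 fluoro (F, -1), 2 chloro (Cl, -1). Ligand charge sum = -4.
With W in oxidation state +4, the complex ion is [W...].

[W(bipy)Cl2F2]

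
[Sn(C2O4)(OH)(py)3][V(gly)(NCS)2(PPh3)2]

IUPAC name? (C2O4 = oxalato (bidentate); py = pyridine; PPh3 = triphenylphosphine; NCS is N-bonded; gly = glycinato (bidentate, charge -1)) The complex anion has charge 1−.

hydroxooxalatotris(pyridine)tin(IV) (glycinato)diisothiocyanatobis(triphenylphosphine)vanadate(II)

Both ions are complex: the cation is named first with the plain metal name, the anion second with the -ate form; each ion's ligands are alphabetised independently.
The complex anion is given as 1−; its ligand charges sum to -3, so V = +2.
A 1:1 salt means the cation carries the equal and opposite charge, 1+.
Cation: ligand charges sum to -3; for the ion to be 1+, Sn = +4.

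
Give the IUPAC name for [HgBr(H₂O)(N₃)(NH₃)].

There is no counter-ion, so the complex is neutral overall.
Ligand charges: 1×bromo (-1 each), 1×azido (-1 each), 1×aqua (neutral), 1×ammine (neutral); total -2. So Hg + (-2) = 0, giving Hg = +2.
Ligands are named alphabetically: ammine before aqua before azido before bromo.

ammineaquaazidobromomercury(II)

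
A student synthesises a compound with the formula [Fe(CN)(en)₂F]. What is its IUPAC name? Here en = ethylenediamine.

cyanobis(ethylenediamine)fluoroiron(II)

There is no counter-ion, so the complex is neutral overall.
Ligand charges: 2×ethylenediamine (neutral), 1×cyano (-1 each), 1×fluoro (-1 each); total -2. So Fe + (-2) = 0, giving Fe = +2.
Ligands are named alphabetically: cyano before ethylenediamine before fluoro.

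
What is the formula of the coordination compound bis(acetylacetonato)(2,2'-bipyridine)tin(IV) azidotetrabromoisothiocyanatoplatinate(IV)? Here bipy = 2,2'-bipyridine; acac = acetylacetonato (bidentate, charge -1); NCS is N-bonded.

[Sn(acac)2(bipy)][PtBr4(N3)(NCS)]

Cation [Sn…]: ligand charges -2, Sn(IV) ⇒ ion charge 2+.
Anion [Pt…]: ligand charges -6, Pt(IV) ⇒ ion charge 2−.
One 2+ cation balances one 2− anion.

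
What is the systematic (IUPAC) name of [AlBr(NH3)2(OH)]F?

The 1 fluoride counter-ion carries a total charge of -1, so each complex ion is 1+.
Ligand charges: 1×bromo (-1 each), 1×hydroxo (-1 each), 2×ammine (neutral); total -2. So Al + (-2) = 1+, giving Al = +3.
Ligands are named alphabetically: ammine before bromo before hydroxo.

diamminebromohydroxoaluminium(III) fluoride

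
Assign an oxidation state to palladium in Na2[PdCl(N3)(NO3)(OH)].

+2

2 sodium outside the brackets (+1 each) → the complex ion is 2−.
Ligand charges: 1×Cl = -1; 1×N3 = -1; 1×OH = -1; 1×NO3 = -1; sum -4.
Pd + (-4) = 2− ⇒ Pd is +2.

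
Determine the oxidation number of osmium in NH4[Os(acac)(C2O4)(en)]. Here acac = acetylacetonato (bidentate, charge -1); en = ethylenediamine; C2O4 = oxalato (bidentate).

+2

1 ammonium outside the brackets (+1 each) → the complex ion is 1−.
Ligand charges: 1×acac = -1; 1×en neutral; 1×C2O4 = -2; sum -3.
Os + (-3) = 1− ⇒ Os is +2.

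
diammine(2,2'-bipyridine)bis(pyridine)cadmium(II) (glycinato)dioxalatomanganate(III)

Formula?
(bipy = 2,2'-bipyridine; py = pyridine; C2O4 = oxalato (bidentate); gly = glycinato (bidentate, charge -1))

[Cd(bipy)(NH3)2(py)2][Mn(C2O4)2(gly)]

Cation [Cd…]: ligand charges 0, Cd(II) ⇒ ion charge 2+.
Anion [Mn…]: ligand charges -5, Mn(III) ⇒ ion charge 2−.
One 2+ cation balances one 2− anion.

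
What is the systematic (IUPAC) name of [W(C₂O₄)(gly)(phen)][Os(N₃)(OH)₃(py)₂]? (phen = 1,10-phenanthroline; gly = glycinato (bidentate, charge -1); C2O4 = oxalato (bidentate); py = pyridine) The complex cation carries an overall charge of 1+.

(glycinato)oxalato(1,10-phenanthroline)tungsten(IV) azidotrihydroxobis(pyridine)osmate(III)

Both ions are complex: the cation is named first with the plain metal name, the anion second with the -ate form; each ion's ligands are alphabetised independently.
The complex cation is given as 1+; its ligand charges sum to -3, so W = +4.
A 1:1 salt means the anion carries the equal and opposite charge, 1−.
Anion: ligand charges sum to -4; for the ion to be 1−, Os = +3.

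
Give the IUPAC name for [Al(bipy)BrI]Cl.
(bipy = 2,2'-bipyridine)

(2,2'-bipyridine)bromoiodoaluminium(III) chloride

The 1 chloride counter-ion carries a total charge of -1, so each complex ion is 1+.
Ligand charges: 1×2,2'-bipyridine (neutral), 1×bromo (-1 each), 1×iodo (-1 each); total -2. So Al + (-2) = 1+, giving Al = +3.
Ligands are named alphabetically: bipyridine before bromo before iodo.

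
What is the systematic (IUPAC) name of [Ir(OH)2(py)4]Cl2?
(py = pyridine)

dihydroxotetrakis(pyridine)iridium(IV) chloride

The 2 chloride counter-ions carry a total charge of -2, so each complex ion is 2+.
Ligand charges: 4×pyridine (neutral), 2×hydroxo (-1 each); total -2. So Ir + (-2) = 2+, giving Ir = +4.
Ligands are named alphabetically: hydroxo before pyridine.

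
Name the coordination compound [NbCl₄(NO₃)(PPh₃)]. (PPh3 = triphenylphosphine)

There is no counter-ion, so the complex is neutral overall.
Ligand charges: 4×chloro (-1 each), 1×nitrato (-1 each), 1×triphenylphosphine (neutral); total -5. So Nb + (-5) = 0, giving Nb = +5.
Ligands are named alphabetically: chloro before nitrato before triphenylphosphine.

tetrachloronitrato(triphenylphosphine)niobium(V)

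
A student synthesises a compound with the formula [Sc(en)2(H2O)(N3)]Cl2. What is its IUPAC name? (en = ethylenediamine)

The 2 chloride counter-ions carry a total charge of -2, so each complex ion is 2+.
Ligand charges: 2×ethylenediamine (neutral), 1×azido (-1 each), 1×aqua (neutral); total -1. So Sc + (-1) = 2+, giving Sc = +3.
Ligands are named alphabetically: aqua before azido before ethylenediamine.

aquaazidobis(ethylenediamine)scandium(III) chloride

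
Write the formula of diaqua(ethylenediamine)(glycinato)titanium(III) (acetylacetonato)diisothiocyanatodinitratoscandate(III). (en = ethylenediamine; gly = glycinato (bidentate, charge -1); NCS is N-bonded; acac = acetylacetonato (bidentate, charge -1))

Cation [Ti…]: ligand charges -1, Ti(III) ⇒ ion charge 2+.
Anion [Sc…]: ligand charges -5, Sc(III) ⇒ ion charge 2−.

[Ti(en)(gly)(H2O)2][Sc(acac)(NCS)2(NO3)2]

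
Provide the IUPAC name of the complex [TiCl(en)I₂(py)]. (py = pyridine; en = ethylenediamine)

chloro(ethylenediamine)diiodo(pyridine)titanium(III)

There is no counter-ion, so the complex is neutral overall.
Ligand charges: 1×pyridine (neutral), 2×iodo (-1 each), 1×chloro (-1 each), 1×ethylenediamine (neutral); total -3. So Ti + (-3) = 0, giving Ti = +3.
Ligands are named alphabetically: chloro before ethylenediamine before iodo before pyridine.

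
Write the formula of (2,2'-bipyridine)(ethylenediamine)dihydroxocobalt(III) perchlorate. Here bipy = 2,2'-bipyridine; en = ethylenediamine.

[Co(bipy)(en)(OH)2]ClO4

Ligands: 1 2,2'-bipyridine (bipy, neutral), 1 ethylenediamine (en, neutral), 2 hydroxo (OH, -1). Ligand charge sum = -2.
With Co in oxidation state +3, the complex ion is [Co...]^1+.
Charge balance with perchlorate (-1) requires 1 complex ion per 1 perchlorate.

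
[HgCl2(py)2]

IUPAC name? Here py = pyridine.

dichlorobis(pyridine)mercury(II)

There is no counter-ion, so the complex is neutral overall.
Ligand charges: 2×chloro (-1 each), 2×pyridine (neutral); total -2. So Hg + (-2) = 0, giving Hg = +2.
Ligands are named alphabetically: chloro before pyridine.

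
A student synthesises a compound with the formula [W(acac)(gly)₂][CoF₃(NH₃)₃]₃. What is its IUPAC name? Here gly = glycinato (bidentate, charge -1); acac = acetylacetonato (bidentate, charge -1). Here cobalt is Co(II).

Both ions are complex: the cation is named first with the plain metal name, the anion second with the -ate form; each ion's ligands are alphabetised independently.
Co is given as +2; the anion's ligand charges sum to -3, so the complex anion is 1−.
With 3 anions per cation, the cation must be 3×1 = 3+.
Cation: ligand charges sum to -3; for the ion to be 3+, W = +6.

(acetylacetonato)bis(glycinato)tungsten(VI) triamminetrifluorocobaltate(II)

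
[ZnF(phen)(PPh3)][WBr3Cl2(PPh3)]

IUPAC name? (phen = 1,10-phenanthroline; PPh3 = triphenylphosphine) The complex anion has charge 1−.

Both ions are complex: the cation is named first with the plain metal name, the anion second with the -ate form; each ion's ligands are alphabetised independently.
The complex anion is given as 1−; its ligand charges sum to -5, so W = +4.
A 1:1 salt means the cation carries the equal and opposite charge, 1+.
Cation: ligand charges sum to -1; for the ion to be 1+, Zn = +2.

fluoro(1,10-phenanthroline)(triphenylphosphine)zinc(II) tribromodichloro(triphenylphosphine)tungstate(IV)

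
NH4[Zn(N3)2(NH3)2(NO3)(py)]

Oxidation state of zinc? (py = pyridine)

1 ammonium outside the brackets (+1 each) → the complex ion is 1−.
Ligand charges: 1×NO3 = -1; 2×N3 = -2; 1×py neutral; 2×NH3 neutral; sum -3.
Zn + (-3) = 1− ⇒ Zn is +2.

+2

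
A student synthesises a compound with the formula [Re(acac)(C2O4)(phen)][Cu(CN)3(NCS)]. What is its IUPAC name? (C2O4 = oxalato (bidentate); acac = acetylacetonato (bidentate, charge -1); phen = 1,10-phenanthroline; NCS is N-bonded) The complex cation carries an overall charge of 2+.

The complex cation is given as 2+; its ligand charges sum to -3, so Re = +5.
A 1:1 salt means the anion carries the equal and opposite charge, 2−.
Anion: ligand charges sum to -4; for the ion to be 2−, Cu = +2.

(acetylacetonato)oxalato(1,10-phenanthroline)rhenium(V) tricyanoisothiocyanatocuprate(II)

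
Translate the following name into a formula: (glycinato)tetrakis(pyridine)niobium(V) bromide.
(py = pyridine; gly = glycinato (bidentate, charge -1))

Ligands: 4 pyridine (py, neutral), 1 glycinato (gly, -1). Ligand charge sum = -1.
With Nb in oxidation state +5, the complex ion is [Nb...]^4+.
Charge balance with bromide (-1) requires 1 complex ion per 4 bromide.

[Nb(gly)(py)4]Br4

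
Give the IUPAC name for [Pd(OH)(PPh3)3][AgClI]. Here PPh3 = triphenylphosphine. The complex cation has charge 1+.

Both ions are complex: the cation is named first with the plain metal name, the anion second with the -ate form; each ion's ligands are alphabetised independently.
The complex cation is given as 1+; its ligand charges sum to -1, so Pd = +2.
A 1:1 salt means the anion carries the equal and opposite charge, 1−.
Anion: ligand charges sum to -2; for the ion to be 1−, Ag = +1.

hydroxotris(triphenylphosphine)palladium(II) chloroiodoargentate(I)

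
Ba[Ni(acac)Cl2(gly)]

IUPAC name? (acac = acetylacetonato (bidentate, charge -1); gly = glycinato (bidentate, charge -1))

barium (acetylacetonato)dichloro(glycinato)nickelate(II)

The 1 barium counter-ion carries a total charge of +2, so each complex ion is 2−.
Ligand charges: 2×chloro (-1 each), 1×acetylacetonato (-1 each), 1×glycinato (-1 each); total -4. So Ni + (-4) = 2−, giving Ni = +2.
The complex ion is anionic, so nickel takes the -ate form nickelate(II).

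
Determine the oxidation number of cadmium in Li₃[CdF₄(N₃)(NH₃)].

+2

3 lithium outside the brackets (+1 each) → the complex ion is 3−.
Ligand charges: 1×N3 = -1; 1×NH3 neutral; 4×F = -4; sum -5.
Cd + (-5) = 3− ⇒ Cd is +2.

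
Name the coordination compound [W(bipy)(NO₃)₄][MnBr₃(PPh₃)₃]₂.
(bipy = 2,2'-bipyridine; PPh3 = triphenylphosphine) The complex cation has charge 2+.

The complex cation is given as 2+; its ligand charges sum to -4, so W = +6.
With 2 anions per cation, each anion must be 2/2 = 1−.
Anion: ligand charges sum to -3; for the ion to be 1−, Mn = +2.

(2,2'-bipyridine)tetranitratotungsten(VI) tribromotris(triphenylphosphine)manganate(II)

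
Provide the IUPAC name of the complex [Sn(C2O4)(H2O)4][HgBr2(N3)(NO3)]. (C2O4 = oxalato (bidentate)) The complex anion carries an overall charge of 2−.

Both ions are complex: the cation is named first with the plain metal name, the anion second with the -ate form; each ion's ligands are alphabetised independently.
The complex anion is given as 2−; its ligand charges sum to -4, so Hg = +2.
A 1:1 salt means the cation carries the equal and opposite charge, 2+.
Cation: ligand charges sum to -2; for the ion to be 2+, Sn = +4.

tetraaquaoxalatotin(IV) azidodibromonitratomercurate(II)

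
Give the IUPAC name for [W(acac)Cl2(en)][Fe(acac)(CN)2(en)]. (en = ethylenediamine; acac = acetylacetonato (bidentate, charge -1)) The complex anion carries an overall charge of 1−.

(acetylacetonato)dichloro(ethylenediamine)tungsten(IV) (acetylacetonato)dicyano(ethylenediamine)ferrate(II)

Both ions are complex: the cation is named first with the plain metal name, the anion second with the -ate form; each ion's ligands are alphabetised independently.
The complex anion is given as 1−; its ligand charges sum to -3, so Fe = +2.
A 1:1 salt means the cation carries the equal and opposite charge, 1+.
Cation: ligand charges sum to -3; for the ion to be 1+, W = +4.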